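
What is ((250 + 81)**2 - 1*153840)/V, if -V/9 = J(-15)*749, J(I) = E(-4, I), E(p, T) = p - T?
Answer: 44279/74151 ≈ 0.59715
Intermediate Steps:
J(I) = -4 - I
V = -74151 (V = -9*(-4 - 1*(-15))*749 = -9*(-4 + 15)*749 = -99*749 = -9*8239 = -74151)
((250 + 81)**2 - 1*153840)/V = ((250 + 81)**2 - 1*153840)/(-74151) = (331**2 - 153840)*(-1/74151) = (109561 - 153840)*(-1/74151) = -44279*(-1/74151) = 44279/74151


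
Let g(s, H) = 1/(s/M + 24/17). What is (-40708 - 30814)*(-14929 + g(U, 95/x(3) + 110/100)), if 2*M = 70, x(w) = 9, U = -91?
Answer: 107849025108/101 ≈ 1.0678e+9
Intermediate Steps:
M = 35 (M = (½)*70 = 35)
g(s, H) = 1/(24/17 + s/35) (g(s, H) = 1/(s/35 + 24/17) = 1/(24/17 + s/35))
(-40708 - 30814)*(-14929 + g(U, 95/x(3) + 110/100)) = (-40708 - 30814)*(-14929 + 595/(840 + 17*(-91))) = -71522*(-14929 + 595/(840 - 1547)) = -71522*(-14929 + 595/(-707)) = -71522*(-14929 + 595*(-1/707)) = -71522*(-14929 - 85/101) = -71522*(-1507914/101) = 107849025108/101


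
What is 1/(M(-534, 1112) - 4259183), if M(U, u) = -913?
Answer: -1/4260096 ≈ -2.3474e-7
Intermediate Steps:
1/(M(-534, 1112) - 4259183) = 1/(-913 - 4259183) = 1/(-4260096) = -1/4260096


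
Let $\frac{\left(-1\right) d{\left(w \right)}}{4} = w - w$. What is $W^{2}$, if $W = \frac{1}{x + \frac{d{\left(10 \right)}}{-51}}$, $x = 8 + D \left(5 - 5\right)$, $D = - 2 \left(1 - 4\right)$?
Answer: $\frac{1}{64} \approx 0.015625$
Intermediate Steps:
$D = 6$ ($D = \left(-2\right) \left(-3\right) = 6$)
$d{\left(w \right)} = 0$ ($d{\left(w \right)} = - 4 \left(w - w\right) = \left(-4\right) 0 = 0$)
$x = 8$ ($x = 8 + 6 \left(5 - 5\right) = 8 + 6 \cdot 0 = 8 + 0 = 8$)
$W = \frac{1}{8}$ ($W = \frac{1}{8 + \frac{0}{-51}} = \frac{1}{8 + 0 \left(- \frac{1}{51}\right)} = \frac{1}{8 + 0} = \frac{1}{8} \approx 0.125$)
$W^{2} = \left(\frac{1}{8}\right)^{2} = \frac{1}{64}$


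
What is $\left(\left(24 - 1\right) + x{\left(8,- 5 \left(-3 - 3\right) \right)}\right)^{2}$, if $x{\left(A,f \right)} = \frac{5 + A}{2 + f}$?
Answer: $\frac{561001}{1024} \approx 547.85$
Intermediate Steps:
$x{\left(A,f \right)} = \frac{5 + A}{2 + f}$
$\left(\left(24 - 1\right) + x{\left(8,- 5 \left(-3 - 3\right) \right)}\right)^{2} = \left(\left(24 - 1\right) + \frac{5 + 8}{2 - 5 \left(-3 - 3\right)}\right)^{2} = \left(23 + \frac{1}{2 - -30} \cdot 13\right)^{2} = \left(23 + \frac{1}{2 + 30} \cdot 13\right)^{2} = \left(23 + \frac{1}{32} \cdot 13\right)^{2} = \left(23 + \frac{13}{32}\right)^{2} = \left(\frac{749}{32}\right)^{2} = \frac{561001}{1024}$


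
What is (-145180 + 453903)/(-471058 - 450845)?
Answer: -308723/921903 ≈ -0.33488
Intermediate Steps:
(-145180 + 453903)/(-471058 - 450845) = 308723/(-921903) = 308723*(-1/921903) = -308723/921903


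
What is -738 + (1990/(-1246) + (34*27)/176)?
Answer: -40261715/54824 ≈ -734.38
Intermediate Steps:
-738 + (1990/(-1246) + (34*27)/176) = -738 + (1990*(-1/1246) + 918*(1/176)) = -738 + (-995/623 + 459/88) = -738 + 198397/54824 = -40261715/54824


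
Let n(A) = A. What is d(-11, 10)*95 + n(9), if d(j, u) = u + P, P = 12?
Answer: 2099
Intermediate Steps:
d(j, u) = 12 + u (d(j, u) = u + 12 = 12 + u)
d(-11, 10)*95 + n(9) = (12 + 10)*95 + 9 = 22*95 + 9 = 2090 + 9 = 2099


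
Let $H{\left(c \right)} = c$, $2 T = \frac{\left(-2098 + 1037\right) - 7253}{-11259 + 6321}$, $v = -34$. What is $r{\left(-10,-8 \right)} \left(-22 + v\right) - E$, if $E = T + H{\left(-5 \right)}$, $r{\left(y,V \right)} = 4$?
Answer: $- \frac{1085579}{4938} \approx -219.84$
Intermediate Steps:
$T = \frac{4157}{4938}$ ($T = \frac{\left(\left(-2098 + 1037\right) - 7253\right) \frac{1}{-11259 + 6321}}{2} = \frac{\left(-1061 - 7253\right) \frac{1}{-4938}}{2} = \frac{\left(-8314\right) \left(- \frac{1}{4938}\right)}{2} = \frac{1}{2} \cdot \frac{4157}{2469} = \frac{4157}{4938} \approx 0.84184$)
$E = - \frac{20533}{4938}$ ($E = \frac{4157}{4938} - 5 = - \frac{20533}{4938} \approx -4.1582$)
$r{\left(-10,-8 \right)} \left(-22 + v\right) - E = 4 \left(-22 - 34\right) - - \frac{20533}{4938} = 4 \left(-56\right) + \frac{20533}{4938} = -224 + \frac{20533}{4938} = - \frac{1085579}{4938}$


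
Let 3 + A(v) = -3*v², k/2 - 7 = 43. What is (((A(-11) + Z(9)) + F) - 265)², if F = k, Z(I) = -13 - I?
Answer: 305809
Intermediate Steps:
k = 100 (k = 14 + 2*43 = 14 + 86 = 100)
A(v) = -3 - 3*v²
F = 100
(((A(-11) + Z(9)) + F) - 265)² = ((((-3 - 3*(-11)²) + (-13 - 1*9)) + 100) - 265)² = ((((-3 - 3*121) + (-13 - 9)) + 100) - 265)² = ((((-3 - 363) - 22) + 100) - 265)² = (((-366 - 22) + 100) - 265)² = ((-388 + 100) - 265)² = (-288 - 265)² = (-553)² = 305809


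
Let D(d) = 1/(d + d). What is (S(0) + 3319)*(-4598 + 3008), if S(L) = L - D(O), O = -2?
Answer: -10555215/2 ≈ -5.2776e+6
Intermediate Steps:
D(d) = 1/(2*d)
S(L) = ¼ + L (S(L) = L - 1/(2*(-2)) = L - (-1)/(2*2) = L - 1*(-¼) = L + ¼ = ¼ + L)
(S(0) + 3319)*(-4598 + 3008) = ((¼ + 0) + 3319)*(-4598 + 3008) = (¼ + 3319)*(-1590) = (13277/4)*(-1590) = -10555215/2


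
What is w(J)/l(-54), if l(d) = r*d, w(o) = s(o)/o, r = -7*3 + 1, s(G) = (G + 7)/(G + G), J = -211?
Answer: -17/8013780 ≈ -2.1213e-6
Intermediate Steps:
s(G) = (7 + G)/(2*G) (s(G) = (7 + G)/((2*G)) = (7 + G)*(1/(2*G)) = (7 + G)/(2*G))
r = -20 (r = -21 + 1 = -20)
w(o) = (7 + o)/(2*o²) (w(o) = ((7 + o)/(2*o))/o = (7 + o)/(2*o²))
l(d) = -20*d
w(J)/l(-54) = ((½)*(7 - 211)/(-211)²)/((-20*(-54))) = ((½)*(1/44521)*(-204))/1080 = -102/44521*1/1080 = -17/8013780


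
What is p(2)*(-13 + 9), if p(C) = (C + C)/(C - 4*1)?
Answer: 8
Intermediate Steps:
p(C) = 2*C/(-4 + C) (p(C) = (2*C)/(C - 4) = (2*C)/(-4 + C) = 2*C/(-4 + C))
p(2)*(-13 + 9) = (2*2/(-4 + 2))*(-13 + 9) = (2*2/(-2))*(-4) = (2*2*(-½))*(-4) = -2*(-4) = 8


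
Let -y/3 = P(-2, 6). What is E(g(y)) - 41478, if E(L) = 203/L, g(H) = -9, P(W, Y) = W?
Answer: -373505/9 ≈ -41501.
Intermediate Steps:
y = 6 (y = -3*(-2) = 6)
E(g(y)) - 41478 = 203/(-9) - 41478 = 203*(-⅑) - 41478 = -203/9 - 41478 = -373505/9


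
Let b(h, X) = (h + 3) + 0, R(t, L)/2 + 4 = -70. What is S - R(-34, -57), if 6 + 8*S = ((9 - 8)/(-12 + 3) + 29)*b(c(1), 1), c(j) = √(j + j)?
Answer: 1897/12 + 65*√2/18 ≈ 163.19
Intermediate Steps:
R(t, L) = -148 (R(t, L) = -8 + 2*(-70) = -8 - 140 = -148)
c(j) = √2*√j (c(j) = √(2*j) = √2*√j)
b(h, X) = 3 + h (b(h, X) = (3 + h) + 0 = 3 + h)
S = 121/12 + 65*√2/18 (S = -¾ + (((9 - 8)/(-12 + 3) + 29)*(3 + √2*√1))/8 = -¾ + ((1/(-9) + 29)*(3 + √2*1))/8 = -¾ + ((1*(-⅑) + 29)*(3 + √2))/8 = -¾ + ((-⅑ + 29)*(3 + √2))/8 = -¾ + (260*(3 + √2)/9)/8 = -¾ + (260/3 + 260*√2/9)/8 = -¾ + (65/6 + 65*√2/18) = 121/12 + 65*√2/18 ≈ 15.190)
S - R(-34, -57) = (121/12 + 65*√2/18) - 1*(-148) = (121/12 + 65*√2/18) + 148 = 1897/12 + 65*√2/18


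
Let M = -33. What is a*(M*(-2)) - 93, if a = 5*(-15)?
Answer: -5043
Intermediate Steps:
a = -75
a*(M*(-2)) - 93 = -(-2475)*(-2) - 93 = -75*66 - 93 = -4950 - 93 = -5043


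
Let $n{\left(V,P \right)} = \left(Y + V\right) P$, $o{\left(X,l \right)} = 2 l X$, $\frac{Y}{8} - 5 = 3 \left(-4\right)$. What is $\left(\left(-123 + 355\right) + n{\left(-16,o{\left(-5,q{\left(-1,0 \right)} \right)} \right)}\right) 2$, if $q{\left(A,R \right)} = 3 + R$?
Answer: $4784$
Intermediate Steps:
$Y = -56$ ($Y = 40 + 8 \cdot 3 \left(-4\right) = 40 + 8 \left(-12\right) = 40 - 96 = -56$)
$o{\left(X,l \right)} = 2 X l$
$n{\left(V,P \right)} = P \left(-56 + V\right)$ ($n{\left(V,P \right)} = \left(-56 + V\right) P = P \left(-56 + V\right)$)
$\left(\left(-123 + 355\right) + n{\left(-16,o{\left(-5,q{\left(-1,0 \right)} \right)} \right)}\right) 2 = \left(\left(-123 + 355\right) + 2 \left(-5\right) \left(3 + 0\right) \left(-56 - 16\right)\right) 2 = \left(232 + 2 \left(-5\right) 3 \left(-72\right)\right) 2 = \left(232 - -2160\right) 2 = \left(232 + 2160\right) 2 = 2392 \cdot 2 = 4784$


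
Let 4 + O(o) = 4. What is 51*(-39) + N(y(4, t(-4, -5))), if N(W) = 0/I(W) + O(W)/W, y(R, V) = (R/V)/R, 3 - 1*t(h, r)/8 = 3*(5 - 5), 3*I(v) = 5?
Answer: -1989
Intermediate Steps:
I(v) = 5/3 (I(v) = (1/3)*5 = 5/3)
t(h, r) = 24 (t(h, r) = 24 - 24*(5 - 5) = 24 - 24*0 = 24 - 8*0 = 24 + 0 = 24)
O(o) = 0 (O(o) = -4 + 4 = 0)
y(R, V) = 1/V
N(W) = 0 (N(W) = 0/(5/3) + 0/W = 0*(3/5) + 0 = 0 + 0 = 0)
51*(-39) + N(y(4, t(-4, -5))) = 51*(-39) + 0 = -1989 + 0 = -1989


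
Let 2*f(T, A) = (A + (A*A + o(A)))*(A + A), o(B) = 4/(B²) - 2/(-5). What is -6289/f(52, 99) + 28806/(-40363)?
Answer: -14101433967297/19582881271286 ≈ -0.72009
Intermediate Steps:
o(B) = ⅖ + 4/B² (o(B) = 4/B² - 2*(-⅕) = 4/B² + ⅖ = ⅖ + 4/B²)
f(T, A) = A*(⅖ + A + A² + 4/A²) (f(T, A) = ((A + (A*A + (⅖ + 4/A²)))*(A + A))/2 = ((A + (A² + (⅖ + 4/A²)))*(2*A))/2 = ((A + (⅖ + A² + 4/A²))*(2*A))/2 = ((⅖ + A + A² + 4/A²)*(2*A))/2 = (2*A*(⅖ + A + A² + 4/A²))/2 = A*(⅖ + A + A² + 4/A²))
-6289/f(52, 99) + 28806/(-40363) = -6289/(99² + 99³ + 4/99 + (⅖)*99) + 28806/(-40363) = -6289/(9801 + 970299 + 4*(1/99) + 198/5) + 28806*(-1/40363) = -6289/(9801 + 970299 + 4/99 + 198/5) - 28806/40363 = -6289/485169122/495 - 28806/40363 = -6289*495/485169122 - 28806/40363 = -3113055/485169122 - 28806/40363 = -14101433967297/19582881271286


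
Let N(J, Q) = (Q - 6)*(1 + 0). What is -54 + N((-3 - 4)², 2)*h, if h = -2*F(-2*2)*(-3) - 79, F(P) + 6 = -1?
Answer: 430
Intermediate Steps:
F(P) = -7 (F(P) = -6 - 1 = -7)
N(J, Q) = -6 + Q (N(J, Q) = (-6 + Q)*1 = -6 + Q)
h = -121 (h = -2*(-7)*(-3) - 79 = 14*(-3) - 79 = -42 - 79 = -121)
-54 + N((-3 - 4)², 2)*h = -54 + (-6 + 2)*(-121) = -54 - 4*(-121) = -54 + 484 = 430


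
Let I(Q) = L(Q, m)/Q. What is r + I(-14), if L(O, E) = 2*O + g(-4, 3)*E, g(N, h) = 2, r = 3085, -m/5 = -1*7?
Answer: 3082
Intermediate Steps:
m = 35 (m = -(-5)*7 = -5*(-7) = 35)
L(O, E) = 2*E + 2*O (L(O, E) = 2*O + 2*E = 2*E + 2*O)
I(Q) = (70 + 2*Q)/Q (I(Q) = (2*35 + 2*Q)/Q = (70 + 2*Q)/Q)
r + I(-14) = 3085 + (2 + 70/(-14)) = 3085 + (2 + 70*(-1/14)) = 3085 + (2 - 5) = 3085 - 3 = 3082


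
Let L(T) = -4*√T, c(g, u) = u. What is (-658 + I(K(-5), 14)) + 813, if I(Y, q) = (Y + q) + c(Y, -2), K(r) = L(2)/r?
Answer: 167 + 4*√2/5 ≈ 168.13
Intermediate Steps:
K(r) = -4*√2/r (K(r) = (-4*√2)/r = -4*√2/r)
I(Y, q) = -2 + Y + q (I(Y, q) = (Y + q) - 2 = -2 + Y + q)
(-658 + I(K(-5), 14)) + 813 = (-658 + (-2 - 4*√2/(-5) + 14)) + 813 = (-658 + (-2 - 4*√2*(-⅕) + 14)) + 813 = (-658 + (-2 + 4*√2/5 + 14)) + 813 = (-658 + (12 + 4*√2/5)) + 813 = (-646 + 4*√2/5) + 813 = 167 + 4*√2/5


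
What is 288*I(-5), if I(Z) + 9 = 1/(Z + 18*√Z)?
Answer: -853056/329 - 5184*I*√5/1645 ≈ -2592.9 - 7.0467*I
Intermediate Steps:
I(Z) = -9 + 1/(Z + 18*√Z)
288*I(-5) = 288*((1 - 162*I*√5 - 9*(-5))/(-5 + 18*√(-5))) = 288*((1 - 162*I*√5 + 45)/(-5 + 18*(I*√5))) = 288*((1 - 162*I*√5 + 45)/(-5 + 18*I*√5)) = 288*((46 - 162*I*√5)/(-5 + 18*I*√5)) = 288*(46 - 162*I*√5)/(-5 + 18*I*√5)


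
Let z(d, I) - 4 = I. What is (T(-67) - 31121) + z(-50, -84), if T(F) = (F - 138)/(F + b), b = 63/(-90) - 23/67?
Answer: -1422285039/45589 ≈ -31198.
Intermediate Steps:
b = -699/670 (b = 63*(-1/90) - 23*1/67 = -7/10 - 23/67 = -699/670 ≈ -1.0433)
z(d, I) = 4 + I
T(F) = (-138 + F)/(-699/670 + F) (T(F) = (F - 138)/(F - 699/670) = (-138 + F)/(-699/670 + F))
(T(-67) - 31121) + z(-50, -84) = (670*(-138 - 67)/(-699 + 670*(-67)) - 31121) + (4 - 84) = (670*(-205)/(-699 - 44890) - 31121) - 80 = (670*(-205)/(-45589) - 31121) - 80 = (670*(-1/45589)*(-205) - 31121) - 80 = (137350/45589 - 31121) - 80 = -1418637919/45589 - 80 = -1422285039/45589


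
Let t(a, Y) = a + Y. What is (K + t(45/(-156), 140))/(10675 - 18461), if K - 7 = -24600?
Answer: 1271571/404872 ≈ 3.1407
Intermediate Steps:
K = -24593 (K = 7 - 24600 = -24593)
t(a, Y) = Y + a
(K + t(45/(-156), 140))/(10675 - 18461) = (-24593 + (140 + 45/(-156)))/(10675 - 18461) = (-24593 + (140 + 45*(-1/156)))/(-7786) = (-24593 + (140 - 15/52))*(-1/7786) = (-24593 + 7265/52)*(-1/7786) = -1271571/52*(-1/7786) = 1271571/404872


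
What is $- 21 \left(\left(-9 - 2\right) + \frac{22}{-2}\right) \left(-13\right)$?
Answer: $-6006$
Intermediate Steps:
$- 21 \left(\left(-9 - 2\right) + \frac{22}{-2}\right) \left(-13\right) = - 21 \left(\left(-9 - 2\right) + 22 \left(- \frac{1}{2}\right)\right) \left(-13\right) = - 21 \left(-11 - 11\right) \left(-13\right) = \left(-21\right) \left(-22\right) \left(-13\right) = 462 \left(-13\right) = -6006$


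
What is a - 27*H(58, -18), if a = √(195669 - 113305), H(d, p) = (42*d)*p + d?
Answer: 1182330 + 2*√20591 ≈ 1.1826e+6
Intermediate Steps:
H(d, p) = d + 42*d*p (H(d, p) = 42*d*p + d = d + 42*d*p)
a = 2*√20591 (a = √82364 = 2*√20591 ≈ 286.99)
a - 27*H(58, -18) = 2*√20591 - 27*58*(1 + 42*(-18)) = 2*√20591 - 27*58*(1 - 756) = 2*√20591 - 27*58*(-755) = 2*√20591 - 27*(-43790) = 2*√20591 - 1*(-1182330) = 2*√20591 + 1182330 = 1182330 + 2*√20591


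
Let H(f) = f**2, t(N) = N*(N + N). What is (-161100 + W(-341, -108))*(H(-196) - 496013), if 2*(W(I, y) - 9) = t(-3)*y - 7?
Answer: 148322288401/2 ≈ 7.4161e+10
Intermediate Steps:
t(N) = 2*N**2 (t(N) = N*(2*N) = 2*N**2)
W(I, y) = 11/2 + 9*y (W(I, y) = 9 + ((2*(-3)**2)*y - 7)/2 = 9 + ((2*9)*y - 7)/2 = 9 + (18*y - 7)/2 = 9 + (-7 + 18*y)/2 = 9 + (-7/2 + 9*y) = 11/2 + 9*y)
(-161100 + W(-341, -108))*(H(-196) - 496013) = (-161100 + (11/2 + 9*(-108)))*((-196)**2 - 496013) = (-161100 + (11/2 - 972))*(38416 - 496013) = (-161100 - 1933/2)*(-457597) = -324133/2*(-457597) = 148322288401/2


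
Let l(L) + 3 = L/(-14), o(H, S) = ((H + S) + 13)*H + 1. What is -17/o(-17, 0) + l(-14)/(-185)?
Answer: -3007/12765 ≈ -0.23557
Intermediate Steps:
o(H, S) = 1 + H*(13 + H + S) (o(H, S) = (13 + H + S)*H + 1 = H*(13 + H + S) + 1 = 1 + H*(13 + H + S))
l(L) = -3 - L/14 (l(L) = -3 + L/(-14) = -3 + L*(-1/14) = -3 - L/14)
-17/o(-17, 0) + l(-14)/(-185) = -17/(1 + (-17)² + 13*(-17) - 17*0) + (-3 - 1/14*(-14))/(-185) = -17/(1 + 289 - 221 + 0) + (-3 + 1)*(-1/185) = -17/69 - 2*(-1/185) = -17*1/69 + 2/185 = -17/69 + 2/185 = -3007/12765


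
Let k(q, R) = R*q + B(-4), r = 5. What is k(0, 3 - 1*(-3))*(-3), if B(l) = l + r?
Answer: -3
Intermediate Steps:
B(l) = 5 + l (B(l) = l + 5 = 5 + l)
k(q, R) = 1 + R*q (k(q, R) = R*q + (5 - 4) = R*q + 1 = 1 + R*q)
k(0, 3 - 1*(-3))*(-3) = (1 + (3 - 1*(-3))*0)*(-3) = (1 + (3 + 3)*0)*(-3) = (1 + 6*0)*(-3) = (1 + 0)*(-3) = 1*(-3) = -3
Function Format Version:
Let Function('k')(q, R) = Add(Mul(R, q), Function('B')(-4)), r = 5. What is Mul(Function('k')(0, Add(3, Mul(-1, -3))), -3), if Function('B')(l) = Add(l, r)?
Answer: -3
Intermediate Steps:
Function('B')(l) = Add(5, l) (Function('B')(l) = Add(l, 5) = Add(5, l))
Function('k')(q, R) = Add(1, Mul(R, q)) (Function('k')(q, R) = Add(Mul(R, q), Add(5, -4)) = Add(Mul(R, q), 1) = Add(1, Mul(R, q)))
Mul(Function('k')(0, Add(3, Mul(-1, -3))), -3) = Mul(Add(1, Mul(Add(3, Mul(-1, -3)), 0)), -3) = Mul(Add(1, Mul(Add(3, 3), 0)), -3) = Mul(Add(1, Mul(6, 0)), -3) = Mul(Add(1, 0), -3) = Mul(1, -3) = -3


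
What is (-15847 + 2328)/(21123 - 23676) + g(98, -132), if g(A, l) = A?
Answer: 263713/2553 ≈ 103.30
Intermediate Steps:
(-15847 + 2328)/(21123 - 23676) + g(98, -132) = (-15847 + 2328)/(21123 - 23676) + 98 = -13519/(-2553) + 98 = -13519*(-1/2553) + 98 = 13519/2553 + 98 = 263713/2553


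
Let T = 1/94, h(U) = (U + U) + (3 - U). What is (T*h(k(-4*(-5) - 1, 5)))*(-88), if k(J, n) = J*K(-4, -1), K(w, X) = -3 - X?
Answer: 1540/47 ≈ 32.766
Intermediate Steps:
k(J, n) = -2*J (k(J, n) = J*(-3 - 1*(-1)) = J*(-3 + 1) = J*(-2) = -2*J)
h(U) = 3 + U (h(U) = 2*U + (3 - U) = 3 + U)
T = 1/94 ≈ 0.010638
(T*h(k(-4*(-5) - 1, 5)))*(-88) = ((3 - 2*(-4*(-5) - 1))/94)*(-88) = ((3 - 2*(20 - 1))/94)*(-88) = ((3 - 2*19)/94)*(-88) = ((3 - 38)/94)*(-88) = ((1/94)*(-35))*(-88) = -35/94*(-88) = 1540/47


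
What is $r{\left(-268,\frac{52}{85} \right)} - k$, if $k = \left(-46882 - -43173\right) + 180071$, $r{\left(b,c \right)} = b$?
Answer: $-176630$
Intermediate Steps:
$k = 176362$ ($k = \left(-46882 + 43173\right) + 180071 = -3709 + 180071 = 176362$)
$r{\left(-268,\frac{52}{85} \right)} - k = -268 - 176362 = -176630$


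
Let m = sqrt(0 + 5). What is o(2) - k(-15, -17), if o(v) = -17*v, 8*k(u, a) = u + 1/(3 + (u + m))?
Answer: -35711/1112 + sqrt(5)/1112 ≈ -32.112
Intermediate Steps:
m = sqrt(5) ≈ 2.2361
k(u, a) = u/8 + 1/(8*(3 + u + sqrt(5))) (k(u, a) = (u + 1/(3 + (u + sqrt(5))))/8 = (u + 1/(3 + u + sqrt(5)))/8 = u/8 + 1/(8*(3 + u + sqrt(5))))
o(2) - k(-15, -17) = -17*2 - (1 + (-15)**2 + 3*(-15) - 15*sqrt(5))/(8*(3 - 15 + sqrt(5))) = -34 - (1 + 225 - 45 - 15*sqrt(5))/(8*(-12 + sqrt(5))) = -34 - (181 - 15*sqrt(5))/(8*(-12 + sqrt(5)))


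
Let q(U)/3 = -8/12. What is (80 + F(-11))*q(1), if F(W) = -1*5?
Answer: -150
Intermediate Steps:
F(W) = -5
q(U) = -2 (q(U) = 3*(-8/12) = 3*(-8*1/12) = 3*(-2/3) = -2)
(80 + F(-11))*q(1) = (80 - 5)*(-2) = 75*(-2) = -150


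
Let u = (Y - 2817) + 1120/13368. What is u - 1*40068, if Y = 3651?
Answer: -65559874/1671 ≈ -39234.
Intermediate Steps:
u = 1393754/1671 (u = (3651 - 2817) + 1120/13368 = 834 + 1120*(1/13368) = 834 + 140/1671 = 1393754/1671 ≈ 834.08)
u - 1*40068 = 1393754/1671 - 1*40068 = 1393754/1671 - 40068 = -65559874/1671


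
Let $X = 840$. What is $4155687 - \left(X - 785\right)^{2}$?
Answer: $4152662$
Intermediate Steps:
$4155687 - \left(X - 785\right)^{2} = 4155687 - \left(840 - 785\right)^{2} = 4155687 - 55^{2} = 4155687 - 3025 = 4152662$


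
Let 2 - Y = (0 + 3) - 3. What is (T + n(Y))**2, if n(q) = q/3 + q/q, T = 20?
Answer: 4225/9 ≈ 469.44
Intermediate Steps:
Y = 2 (Y = 2 - ((0 + 3) - 3) = 2 - (3 - 3) = 2 - 1*0 = 2 + 0 = 2)
n(q) = 1 + q/3 (n(q) = q*(1/3) + 1 = q/3 + 1 = 1 + q/3)
(T + n(Y))**2 = (20 + (1 + (1/3)*2))**2 = (20 + (1 + 2/3))**2 = (20 + 5/3)**2 = (65/3)**2 = 4225/9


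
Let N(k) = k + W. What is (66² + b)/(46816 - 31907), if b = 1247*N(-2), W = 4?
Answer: 6850/14909 ≈ 0.45945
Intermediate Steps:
N(k) = 4 + k (N(k) = k + 4 = 4 + k)
b = 2494 (b = 1247*(4 - 2) = 1247*2 = 2494)
(66² + b)/(46816 - 31907) = (66² + 2494)/(46816 - 31907) = (4356 + 2494)/14909 = 6850*(1/14909) = 6850/14909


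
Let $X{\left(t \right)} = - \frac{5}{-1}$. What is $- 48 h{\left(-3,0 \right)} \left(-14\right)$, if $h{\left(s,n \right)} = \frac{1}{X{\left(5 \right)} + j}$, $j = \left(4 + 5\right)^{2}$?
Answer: $\frac{336}{43} \approx 7.8139$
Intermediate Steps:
$X{\left(t \right)} = 5$ ($X{\left(t \right)} = \left(-5\right) \left(-1\right) = 5$)
$j = 81$ ($j = 9^{2} = 81$)
$h{\left(s,n \right)} = \frac{1}{86}$ ($h{\left(s,n \right)} = \frac{1}{5 + 81} = \frac{1}{86}$)
$- 48 h{\left(-3,0 \right)} \left(-14\right) = \left(-48\right) \frac{1}{86} \left(-14\right) = \left(- \frac{24}{43}\right) \left(-14\right) = \frac{336}{43}$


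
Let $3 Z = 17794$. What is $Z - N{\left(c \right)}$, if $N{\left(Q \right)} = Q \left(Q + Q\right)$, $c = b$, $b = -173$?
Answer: $- \frac{161780}{3} \approx -53927.0$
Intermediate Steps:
$c = -173$
$N{\left(Q \right)} = 2 Q^{2}$ ($N{\left(Q \right)} = Q 2 Q = 2 Q^{2}$)
$Z = \frac{17794}{3}$ ($Z = \frac{1}{3} \cdot 17794 = \frac{17794}{3} \approx 5931.3$)
$Z - N{\left(c \right)} = \frac{17794}{3} - 2 \left(-173\right)^{2} = \frac{17794}{3} - 2 \cdot 29929 = \frac{17794}{3} - 59858 = - \frac{161780}{3}$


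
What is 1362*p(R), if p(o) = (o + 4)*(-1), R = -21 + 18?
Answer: -1362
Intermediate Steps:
R = -3
p(o) = -4 - o (p(o) = (4 + o)*(-1) = -4 - o)
1362*p(R) = 1362*(-4 - 1*(-3)) = 1362*(-4 + 3) = 1362*(-1) = -1362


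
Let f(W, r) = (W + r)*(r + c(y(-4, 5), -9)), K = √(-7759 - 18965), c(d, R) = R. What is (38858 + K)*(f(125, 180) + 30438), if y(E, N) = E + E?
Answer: 3209398794 + 165186*I*√6681 ≈ 3.2094e+9 + 1.3502e+7*I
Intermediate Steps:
y(E, N) = 2*E
K = 2*I*√6681 (K = √(-26724) = 2*I*√6681 ≈ 163.47*I)
f(W, r) = (-9 + r)*(W + r) (f(W, r) = (W + r)*(r - 9) = (W + r)*(-9 + r) = (-9 + r)*(W + r))
(38858 + K)*(f(125, 180) + 30438) = (38858 + 2*I*√6681)*((180² - 9*125 - 9*180 + 125*180) + 30438) = (38858 + 2*I*√6681)*((32400 - 1125 - 1620 + 22500) + 30438) = (38858 + 2*I*√6681)*(52155 + 30438) = (38858 + 2*I*√6681)*82593 = 3209398794 + 165186*I*√6681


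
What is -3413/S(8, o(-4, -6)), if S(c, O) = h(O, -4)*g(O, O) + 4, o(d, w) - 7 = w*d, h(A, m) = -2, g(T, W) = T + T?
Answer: 3413/120 ≈ 28.442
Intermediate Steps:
g(T, W) = 2*T
o(d, w) = 7 + d*w (o(d, w) = 7 + w*d = 7 + d*w)
S(c, O) = 4 - 4*O (S(c, O) = -4*O + 4 = 4 - 4*O)
-3413/S(8, o(-4, -6)) = -3413/(4 - 4*(7 - 4*(-6))) = -3413/(4 - 4*(7 + 24)) = -3413/(4 - 4*31) = -3413/(4 - 124) = -3413/(-120) = -3413*(-1/120) = 3413/120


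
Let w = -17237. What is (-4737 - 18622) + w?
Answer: -40596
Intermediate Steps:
(-4737 - 18622) + w = (-4737 - 18622) - 17237 = -23359 - 17237 = -40596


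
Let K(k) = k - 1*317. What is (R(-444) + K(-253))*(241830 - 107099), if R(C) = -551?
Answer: -151033451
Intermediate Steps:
K(k) = -317 + k (K(k) = k - 317 = -317 + k)
(R(-444) + K(-253))*(241830 - 107099) = (-551 + (-317 - 253))*(241830 - 107099) = (-551 - 570)*134731 = -1121*134731 = -151033451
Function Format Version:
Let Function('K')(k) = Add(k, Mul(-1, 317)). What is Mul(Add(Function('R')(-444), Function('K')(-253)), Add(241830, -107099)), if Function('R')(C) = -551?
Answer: -151033451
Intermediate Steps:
Function('K')(k) = Add(-317, k) (Function('K')(k) = Add(k, -317) = Add(-317, k))
Mul(Add(Function('R')(-444), Function('K')(-253)), Add(241830, -107099)) = Mul(Add(-551, Add(-317, -253)), Add(241830, -107099)) = Mul(Add(-551, -570), 134731) = Mul(-1121, 134731) = -151033451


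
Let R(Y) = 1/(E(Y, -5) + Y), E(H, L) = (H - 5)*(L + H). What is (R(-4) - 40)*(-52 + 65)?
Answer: -40027/77 ≈ -519.83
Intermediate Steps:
E(H, L) = (-5 + H)*(H + L)
R(Y) = 1/(25 + Y² - 9*Y) (R(Y) = 1/((Y² - 5*Y - 5*(-5) + Y*(-5)) + Y) = 1/((Y² - 5*Y + 25 - 5*Y) + Y) = 1/((25 + Y² - 10*Y) + Y) = 1/(25 + Y² - 9*Y))
(R(-4) - 40)*(-52 + 65) = (1/(25 + (-4)² - 9*(-4)) - 40)*(-52 + 65) = (1/(25 + 16 + 36) - 40)*13 = (1/77 - 40)*13 = -3079/77*13 = -40027/77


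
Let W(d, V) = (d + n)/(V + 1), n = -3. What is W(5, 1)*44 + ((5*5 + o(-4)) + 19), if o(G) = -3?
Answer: 85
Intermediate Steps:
W(d, V) = (-3 + d)/(1 + V) (W(d, V) = (d - 3)/(V + 1) = (-3 + d)/(1 + V))
W(5, 1)*44 + ((5*5 + o(-4)) + 19) = ((-3 + 5)/(1 + 1))*44 + ((5*5 - 3) + 19) = (2/2)*44 + ((25 - 3) + 19) = ((½)*2)*44 + (22 + 19) = 1*44 + 41 = 44 + 41 = 85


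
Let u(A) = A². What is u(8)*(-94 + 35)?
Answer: -3776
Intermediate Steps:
u(8)*(-94 + 35) = 8²*(-94 + 35) = 64*(-59) = -3776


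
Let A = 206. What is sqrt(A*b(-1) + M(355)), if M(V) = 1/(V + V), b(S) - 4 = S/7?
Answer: sqrt(19626664190)/4970 ≈ 28.188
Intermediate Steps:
b(S) = 4 + S/7
M(V) = 1/(2*V)
sqrt(A*b(-1) + M(355)) = sqrt(206*(4 + (1/7)*(-1)) + (1/2)/355) = sqrt(206*(4 - 1/7) + (1/2)*(1/355)) = sqrt(206*(27/7) + 1/710) = sqrt(5562/7 + 1/710) = sqrt(3949027/4970) = sqrt(19626664190)/4970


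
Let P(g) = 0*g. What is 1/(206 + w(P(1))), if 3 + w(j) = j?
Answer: 1/203 ≈ 0.0049261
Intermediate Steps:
P(g) = 0
w(j) = -3 + j
1/(206 + w(P(1))) = 1/(206 + (-3 + 0)) = 1/(206 - 3) = 1/203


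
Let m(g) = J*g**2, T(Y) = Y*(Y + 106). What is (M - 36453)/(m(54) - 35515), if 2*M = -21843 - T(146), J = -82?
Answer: 131541/549254 ≈ 0.23949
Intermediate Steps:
T(Y) = Y*(106 + Y)
m(g) = -82*g**2
M = -58635/2 (M = (-21843 - 146*(106 + 146))/2 = (-21843 - 146*252)/2 = (-21843 - 1*36792)/2 = (-21843 - 36792)/2 = (1/2)*(-58635) = -58635/2 ≈ -29318.)
(M - 36453)/(m(54) - 35515) = (-58635/2 - 36453)/(-82*54**2 - 35515) = -131541/(2*(-82*2916 - 35515)) = -131541/(2*(-239112 - 35515)) = -131541/2/(-274627) = -131541/2*(-1/274627) = 131541/549254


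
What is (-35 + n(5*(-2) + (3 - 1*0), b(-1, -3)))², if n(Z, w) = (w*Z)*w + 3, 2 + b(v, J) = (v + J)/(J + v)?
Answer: 1521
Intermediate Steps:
b(v, J) = -1 (b(v, J) = -2 + (v + J)/(J + v) = -2 + (J + v)/(J + v) = -2 + 1 = -1)
n(Z, w) = 3 + Z*w² (n(Z, w) = (Z*w)*w + 3 = Z*w² + 3 = 3 + Z*w²)
(-35 + n(5*(-2) + (3 - 1*0), b(-1, -3)))² = (-35 + (3 + (5*(-2) + (3 - 1*0))*(-1)²))² = (-35 + (3 + (-10 + (3 + 0))*1))² = (-35 + (3 + (-10 + 3)*1))² = (-35 + (3 - 7*1))² = (-35 + (3 - 7))² = (-35 - 4)² = (-39)² = 1521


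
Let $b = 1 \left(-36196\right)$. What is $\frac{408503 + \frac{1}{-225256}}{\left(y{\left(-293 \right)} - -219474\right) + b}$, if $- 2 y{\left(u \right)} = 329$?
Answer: $\frac{92017751767}{41247414556} \approx 2.2309$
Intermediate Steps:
$y{\left(u \right)} = - \frac{329}{2}$ ($y{\left(u \right)} = \left(- \frac{1}{2}\right) 329 = - \frac{329}{2}$)
$b = -36196$
$\frac{408503 + \frac{1}{-225256}}{\left(y{\left(-293 \right)} - -219474\right) + b} = \frac{408503 + \frac{1}{-225256}}{\left(- \frac{329}{2} - -219474\right) - 36196} = \frac{408503 - \frac{1}{225256}}{\left(- \frac{329}{2} + 219474\right) - 36196} = \frac{92017751767}{225256 \left(\frac{438619}{2} - 36196\right)} = \frac{92017751767}{225256 \cdot \frac{366227}{2}} = \frac{92017751767}{225256} \cdot \frac{2}{366227} = \frac{92017751767}{41247414556}$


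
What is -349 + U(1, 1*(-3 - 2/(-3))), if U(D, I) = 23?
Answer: -326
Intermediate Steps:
-349 + U(1, 1*(-3 - 2/(-3))) = -349 + 23 = -326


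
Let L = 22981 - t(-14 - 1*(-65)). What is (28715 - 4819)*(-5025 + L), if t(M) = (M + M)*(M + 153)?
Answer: -68151392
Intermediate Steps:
t(M) = 2*M*(153 + M) (t(M) = (2*M)*(153 + M) = 2*M*(153 + M))
L = 2173 (L = 22981 - 2*(-14 - 1*(-65))*(153 + (-14 - 1*(-65))) = 22981 - 2*(-14 + 65)*(153 + (-14 + 65)) = 22981 - 2*51*(153 + 51) = 22981 - 2*51*204 = 22981 - 1*20808 = 22981 - 20808 = 2173)
(28715 - 4819)*(-5025 + L) = (28715 - 4819)*(-5025 + 2173) = 23896*(-2852) = -68151392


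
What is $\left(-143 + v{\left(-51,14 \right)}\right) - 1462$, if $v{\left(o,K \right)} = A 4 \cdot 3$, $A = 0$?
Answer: $-1605$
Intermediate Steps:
$v{\left(o,K \right)} = 0$ ($v{\left(o,K \right)} = 0 \cdot 4 \cdot 3 = 0 \cdot 3 = 0$)
$\left(-143 + v{\left(-51,14 \right)}\right) - 1462 = \left(-143 + 0\right) - 1462 = -143 - 1462 = -1605$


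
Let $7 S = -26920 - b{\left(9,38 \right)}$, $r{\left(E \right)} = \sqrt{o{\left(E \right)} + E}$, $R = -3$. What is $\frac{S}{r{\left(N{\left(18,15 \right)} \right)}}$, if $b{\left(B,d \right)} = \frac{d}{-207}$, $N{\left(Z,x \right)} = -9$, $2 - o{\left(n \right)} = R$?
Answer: $\frac{2786201 i}{1449} \approx 1922.8 i$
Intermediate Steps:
$o{\left(n \right)} = 5$ ($o{\left(n \right)} = 2 - -3 = 2 + 3 = 5$)
$r{\left(E \right)} = \sqrt{5 + E}$
$b{\left(B,d \right)} = - \frac{d}{207}$ ($b{\left(B,d \right)} = d \left(- \frac{1}{207}\right) = - \frac{d}{207}$)
$S = - \frac{5572402}{1449}$ ($S = \frac{-26920 - \left(- \frac{1}{207}\right) 38}{7} = \frac{-26920 - - \frac{38}{207}}{7} = \frac{-26920 + \frac{38}{207}}{7} = \frac{1}{7} \left(- \frac{5572402}{207}\right) = - \frac{5572402}{1449} \approx -3845.7$)
$\frac{S}{r{\left(N{\left(18,15 \right)} \right)}} = - \frac{5572402}{1449 \sqrt{5 - 9}} = - \frac{5572402}{1449 \sqrt{-4}} = - \frac{5572402}{1449 \cdot 2 i} = - \frac{5572402 \left(- \frac{i}{2}\right)}{1449} = \frac{2786201 i}{1449}$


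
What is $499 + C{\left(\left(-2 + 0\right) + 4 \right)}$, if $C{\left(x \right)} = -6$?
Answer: $493$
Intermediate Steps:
$499 + C{\left(\left(-2 + 0\right) + 4 \right)} = 499 - 6 = 493$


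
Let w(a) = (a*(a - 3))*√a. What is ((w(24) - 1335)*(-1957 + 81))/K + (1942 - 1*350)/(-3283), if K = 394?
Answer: 4110757466/646751 - 945504*√6/197 ≈ -5400.3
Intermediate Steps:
w(a) = a^(3/2)*(-3 + a) (w(a) = (a*(-3 + a))*√a = a^(3/2)*(-3 + a))
((w(24) - 1335)*(-1957 + 81))/K + (1942 - 1*350)/(-3283) = ((24^(3/2)*(-3 + 24) - 1335)*(-1957 + 81))/394 + (1942 - 1*350)/(-3283) = (((48*√6)*21 - 1335)*(-1876))*(1/394) + (1942 - 350)*(-1/3283) = ((1008*√6 - 1335)*(-1876))*(1/394) + 1592*(-1/3283) = ((-1335 + 1008*√6)*(-1876))*(1/394) - 1592/3283 = (2504460 - 1891008*√6)*(1/394) - 1592/3283 = (1252230/197 - 945504*√6/197) - 1592/3283 = 4110757466/646751 - 945504*√6/197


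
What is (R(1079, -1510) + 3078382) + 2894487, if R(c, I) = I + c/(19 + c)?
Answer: 6556553261/1098 ≈ 5.9714e+6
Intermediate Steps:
R(c, I) = I + c/(19 + c)
(R(1079, -1510) + 3078382) + 2894487 = ((1079 + 19*(-1510) - 1510*1079)/(19 + 1079) + 3078382) + 2894487 = ((1079 - 28690 - 1629290)/1098 + 3078382) + 2894487 = ((1/1098)*(-1656901) + 3078382) + 2894487 = (-1656901/1098 + 3078382) + 2894487 = 3378406535/1098 + 2894487 = 6556553261/1098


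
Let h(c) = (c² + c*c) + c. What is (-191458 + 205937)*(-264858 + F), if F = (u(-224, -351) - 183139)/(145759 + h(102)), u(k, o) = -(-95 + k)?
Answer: -639158092101738/166669 ≈ -3.8349e+9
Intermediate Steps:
u(k, o) = 95 - k
h(c) = c + 2*c² (h(c) = (c² + c²) + c = 2*c² + c = c + 2*c²)
F = -182820/166669 (F = ((95 - 1*(-224)) - 183139)/(145759 + 102*(1 + 2*102)) = ((95 + 224) - 183139)/(145759 + 102*(1 + 204)) = (319 - 183139)/(145759 + 102*205) = -182820/(145759 + 20910) = -182820/166669 ≈ -1.0969)
(-191458 + 205937)*(-264858 + F) = (-191458 + 205937)*(-264858 - 182820/166669) = 14479*(-44143800822/166669) = -639158092101738/166669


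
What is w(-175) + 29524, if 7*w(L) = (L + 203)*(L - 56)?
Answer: 28600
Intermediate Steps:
w(L) = (-56 + L)*(203 + L)/7 (w(L) = ((L + 203)*(L - 56))/7 = ((203 + L)*(-56 + L))/7 = ((-56 + L)*(203 + L))/7 = (-56 + L)*(203 + L)/7)
w(-175) + 29524 = (-1624 + 21*(-175) + (⅐)*(-175)²) + 29524 = (-1624 - 3675 + (⅐)*30625) + 29524 = (-1624 - 3675 + 4375) + 29524 = -924 + 29524 = 28600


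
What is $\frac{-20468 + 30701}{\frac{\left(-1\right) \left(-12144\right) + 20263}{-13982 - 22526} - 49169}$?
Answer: $- \frac{124528788}{598364753} \approx -0.20812$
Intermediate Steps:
$\frac{-20468 + 30701}{\frac{\left(-1\right) \left(-12144\right) + 20263}{-13982 - 22526} - 49169} = \frac{10233}{\frac{12144 + 20263}{-36508} - 49169} = \frac{10233}{32407 \left(- \frac{1}{36508}\right) - 49169} = \frac{10233}{- \frac{32407}{36508} - 49169} = \frac{10233}{- \frac{1795094259}{36508}} = 10233 \left(- \frac{36508}{1795094259}\right) = - \frac{124528788}{598364753}$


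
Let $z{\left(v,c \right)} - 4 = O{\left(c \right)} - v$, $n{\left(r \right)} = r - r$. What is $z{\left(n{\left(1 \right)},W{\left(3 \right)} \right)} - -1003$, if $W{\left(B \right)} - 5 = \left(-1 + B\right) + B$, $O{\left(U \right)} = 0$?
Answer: $1007$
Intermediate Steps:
$W{\left(B \right)} = 4 + 2 B$ ($W{\left(B \right)} = 5 + \left(\left(-1 + B\right) + B\right) = 5 + \left(-1 + 2 B\right) = 4 + 2 B$)
$n{\left(r \right)} = 0$
$z{\left(v,c \right)} = 4 - v$ ($z{\left(v,c \right)} = 4 + \left(0 - v\right) = 4 - v$)
$z{\left(n{\left(1 \right)},W{\left(3 \right)} \right)} - -1003 = \left(4 - 0\right) - -1003 = \left(4 + 0\right) + 1003 = 4 + 1003 = 1007$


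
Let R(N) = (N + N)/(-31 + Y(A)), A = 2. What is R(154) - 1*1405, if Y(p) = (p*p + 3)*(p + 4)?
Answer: -1377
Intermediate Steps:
Y(p) = (3 + p²)*(4 + p) (Y(p) = (p² + 3)*(4 + p) = (3 + p²)*(4 + p))
R(N) = 2*N/11 (R(N) = (N + N)/(-31 + (12 + 2³ + 3*2 + 4*2²)) = (2*N)/(-31 + (12 + 8 + 6 + 4*4)) = (2*N)/(-31 + (12 + 8 + 6 + 16)) = (2*N)/(-31 + 42) = (2*N)/11 = (2*N)*(1/11) = 2*N/11)
R(154) - 1*1405 = (2/11)*154 - 1*1405 = 28 - 1405 = -1377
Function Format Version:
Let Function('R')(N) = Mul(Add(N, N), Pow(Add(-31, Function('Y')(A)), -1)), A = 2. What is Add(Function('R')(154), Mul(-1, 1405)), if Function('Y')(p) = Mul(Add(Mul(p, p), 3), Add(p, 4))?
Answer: -1377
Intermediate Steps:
Function('Y')(p) = Mul(Add(3, Pow(p, 2)), Add(4, p)) (Function('Y')(p) = Mul(Add(Pow(p, 2), 3), Add(4, p)) = Mul(Add(3, Pow(p, 2)), Add(4, p)))
Function('R')(N) = Mul(Rational(2, 11), N) (Function('R')(N) = Mul(Add(N, N), Pow(Add(-31, Add(12, Pow(2, 3), Mul(3, 2), Mul(4, Pow(2, 2)))), -1)) = Mul(Mul(2, N), Pow(Add(-31, Add(12, 8, 6, Mul(4, 4))), -1)) = Mul(Mul(2, N), Pow(Add(-31, Add(12, 8, 6, 16)), -1)) = Mul(Mul(2, N), Pow(Add(-31, 42), -1)) = Mul(Mul(2, N), Pow(11, -1)) = Mul(Mul(2, N), Rational(1, 11)) = Mul(Rational(2, 11), N))
Add(Function('R')(154), Mul(-1, 1405)) = Add(Mul(Rational(2, 11), 154), Mul(-1, 1405)) = Add(28, -1405) = -1377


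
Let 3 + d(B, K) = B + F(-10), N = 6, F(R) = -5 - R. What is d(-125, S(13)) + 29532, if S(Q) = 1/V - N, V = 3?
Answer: 29409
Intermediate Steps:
S(Q) = -17/3 (S(Q) = 1/3 - 1*6 = ⅓ - 6 = -17/3)
d(B, K) = 2 + B (d(B, K) = -3 + (B + (-5 - 1*(-10))) = -3 + (B + (-5 + 10)) = -3 + (B + 5) = -3 + (5 + B) = 2 + B)
d(-125, S(13)) + 29532 = (2 - 125) + 29532 = -123 + 29532 = 29409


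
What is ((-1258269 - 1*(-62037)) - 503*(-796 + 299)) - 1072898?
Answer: -2019139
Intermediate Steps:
((-1258269 - 1*(-62037)) - 503*(-796 + 299)) - 1072898 = ((-1258269 + 62037) - 503*(-497)) - 1072898 = (-1196232 + 249991) - 1072898 = -946241 - 1072898 = -2019139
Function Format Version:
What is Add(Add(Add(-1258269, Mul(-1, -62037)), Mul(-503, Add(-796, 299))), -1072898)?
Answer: -2019139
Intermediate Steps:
Add(Add(Add(-1258269, Mul(-1, -62037)), Mul(-503, Add(-796, 299))), -1072898) = Add(Add(Add(-1258269, 62037), Mul(-503, -497)), -1072898) = Add(Add(-1196232, 249991), -1072898) = Add(-946241, -1072898) = -2019139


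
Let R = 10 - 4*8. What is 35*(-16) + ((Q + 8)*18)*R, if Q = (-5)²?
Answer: -13628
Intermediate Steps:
Q = 25
R = -22 (R = 10 - 32 = -22)
35*(-16) + ((Q + 8)*18)*R = 35*(-16) + ((25 + 8)*18)*(-22) = -560 + (33*18)*(-22) = -560 + 594*(-22) = -560 - 13068 = -13628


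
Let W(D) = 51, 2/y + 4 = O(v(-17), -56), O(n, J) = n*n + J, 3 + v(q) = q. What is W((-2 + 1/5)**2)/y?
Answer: 8670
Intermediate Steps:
v(q) = -3 + q
O(n, J) = J + n**2 (O(n, J) = n**2 + J = J + n**2)
y = 1/170 (y = 2/(-4 + (-56 + (-3 - 17)**2)) = 2/(-4 + (-56 + (-20)**2)) = 2/(-4 + (-56 + 400)) = 2/(-4 + 344) = 2/340 = 2*(1/340) = 1/170 ≈ 0.0058824)
W((-2 + 1/5)**2)/y = 51/(1/170) = 51*170 = 8670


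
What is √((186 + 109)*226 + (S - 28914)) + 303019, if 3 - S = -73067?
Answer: 303019 + 3*√12314 ≈ 3.0335e+5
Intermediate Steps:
S = 73070 (S = 3 - 1*(-73067) = 3 + 73067 = 73070)
√((186 + 109)*226 + (S - 28914)) + 303019 = √((186 + 109)*226 + (73070 - 28914)) + 303019 = √(295*226 + 44156) + 303019 = √(66670 + 44156) + 303019 = √110826 + 303019 = 3*√12314 + 303019 = 303019 + 3*√12314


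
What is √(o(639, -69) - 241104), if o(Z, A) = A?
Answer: 3*I*√26797 ≈ 491.09*I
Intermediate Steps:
√(o(639, -69) - 241104) = √(-69 - 241104) = √(-241173) = 3*I*√26797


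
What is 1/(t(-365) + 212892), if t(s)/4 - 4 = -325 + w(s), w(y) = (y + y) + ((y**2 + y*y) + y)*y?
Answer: -1/388275412 ≈ -2.5755e-9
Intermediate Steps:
w(y) = 2*y + y*(y + 2*y**2) (w(y) = 2*y + ((y**2 + y**2) + y)*y = 2*y + (2*y**2 + y)*y = 2*y + (y + 2*y**2)*y = 2*y + y*(y + 2*y**2))
t(s) = -1284 + 4*s*(2 + s + 2*s**2) (t(s) = 16 + 4*(-325 + s*(2 + s + 2*s**2)) = 16 + (-1300 + 4*s*(2 + s + 2*s**2)) = -1284 + 4*s*(2 + s + 2*s**2))
1/(t(-365) + 212892) = 1/((-1284 + 4*(-365)*(2 - 365 + 2*(-365)**2)) + 212892) = 1/((-1284 + 4*(-365)*(2 - 365 + 2*133225)) + 212892) = 1/((-1284 + 4*(-365)*(2 - 365 + 266450)) + 212892) = 1/((-1284 + 4*(-365)*266087) + 212892) = 1/((-1284 - 388487020) + 212892) = 1/(-388488304 + 212892) = 1/(-388275412) = -1/388275412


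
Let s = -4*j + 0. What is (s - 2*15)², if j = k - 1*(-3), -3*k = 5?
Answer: 11236/9 ≈ 1248.4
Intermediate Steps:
k = -5/3 (k = -⅓*5 = -5/3 ≈ -1.6667)
j = 4/3 (j = -5/3 - 1*(-3) = -5/3 + 3 = 4/3 ≈ 1.3333)
s = -16/3 (s = -4*4/3 + 0 = -16/3 + 0 = -16/3 ≈ -5.3333)
(s - 2*15)² = (-16/3 - 2*15)² = (-16/3 - 30)² = (-106/3)² = 11236/9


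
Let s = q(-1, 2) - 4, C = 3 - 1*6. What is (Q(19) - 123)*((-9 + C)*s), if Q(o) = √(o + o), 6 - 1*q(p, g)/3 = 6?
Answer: -5904 + 48*√38 ≈ -5608.1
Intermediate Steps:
q(p, g) = 0 (q(p, g) = 18 - 3*6 = 18 - 18 = 0)
C = -3 (C = 3 - 6 = -3)
s = -4 (s = 0 - 4 = -4)
Q(o) = √2*√o (Q(o) = √(2*o) = √2*√o)
(Q(19) - 123)*((-9 + C)*s) = (√2*√19 - 123)*((-9 - 3)*(-4)) = (√38 - 123)*(-12*(-4)) = (-123 + √38)*48 = -5904 + 48*√38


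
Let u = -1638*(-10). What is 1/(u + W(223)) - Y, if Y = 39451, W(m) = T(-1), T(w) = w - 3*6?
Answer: -645457810/16361 ≈ -39451.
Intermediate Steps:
T(w) = -18 + w (T(w) = w - 18 = -18 + w)
W(m) = -19 (W(m) = -18 - 1 = -19)
u = 16380
1/(u + W(223)) - Y = 1/(16380 - 19) - 1*39451 = 1/16361 - 39451 = -645457810/16361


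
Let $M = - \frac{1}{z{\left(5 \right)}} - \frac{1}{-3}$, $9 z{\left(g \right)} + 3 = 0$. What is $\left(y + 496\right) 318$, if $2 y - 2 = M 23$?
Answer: $170236$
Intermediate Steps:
$z{\left(g \right)} = - \frac{1}{3}$ ($z{\left(g \right)} = - \frac{1}{3} + \frac{1}{9} \cdot 0 = - \frac{1}{3} + 0 = - \frac{1}{3}$)
$M = \frac{10}{3}$ ($M = - \frac{1}{- \frac{1}{3}} - \frac{1}{-3} = \left(-1\right) \left(-3\right) - - \frac{1}{3} = 3 + \frac{1}{3} = \frac{10}{3} \approx 3.3333$)
$y = \frac{118}{3}$ ($y = 1 + \frac{\frac{10}{3} \cdot 23}{2} = 1 + \frac{1}{2} \cdot \frac{230}{3} = 1 + \frac{115}{3} = \frac{118}{3} \approx 39.333$)
$\left(y + 496\right) 318 = \left(\frac{118}{3} + 496\right) 318 = \frac{1606}{3} \cdot 318 = 170236$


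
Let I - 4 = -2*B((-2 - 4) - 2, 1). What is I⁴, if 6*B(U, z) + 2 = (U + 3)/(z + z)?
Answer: 14641/16 ≈ 915.06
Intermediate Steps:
B(U, z) = -⅓ + (3 + U)/(12*z) (B(U, z) = -⅓ + ((U + 3)/(z + z))/6 = -⅓ + ((3 + U)/((2*z)))/6 = -⅓ + ((3 + U)*(1/(2*z)))/6 = -⅓ + ((3 + U)/(2*z))/6 = -⅓ + (3 + U)/(12*z))
I = 11/2 (I = 4 - (3 + ((-2 - 4) - 2) - 4*1)/(6*1) = 4 - (3 + (-6 - 2) - 4)/6 = 4 - (3 - 8 - 4)/6 = 4 - (-9)/6 = 4 - 2*(-¾) = 4 + 3/2 = 11/2 ≈ 5.5000)
I⁴ = (11/2)⁴ = 14641/16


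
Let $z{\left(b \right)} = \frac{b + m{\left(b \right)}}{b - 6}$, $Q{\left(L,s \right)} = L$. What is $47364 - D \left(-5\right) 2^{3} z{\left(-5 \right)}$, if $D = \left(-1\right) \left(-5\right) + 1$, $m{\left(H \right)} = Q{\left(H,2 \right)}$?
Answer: $\frac{523404}{11} \approx 47582.0$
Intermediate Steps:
$m{\left(H \right)} = H$
$D = 6$ ($D = 5 + 1 = 6$)
$z{\left(b \right)} = \frac{2 b}{-6 + b}$ ($z{\left(b \right)} = \frac{b + b}{b - 6} = \frac{2 b}{-6 + b}$)
$47364 - D \left(-5\right) 2^{3} z{\left(-5 \right)} = 47364 - 6 \left(-5\right) 2^{3} \cdot 2 \left(-5\right) \frac{1}{-6 - 5} = 47364 - \left(-30\right) 8 \cdot 2 \left(-5\right) \frac{1}{-11} = 47364 - - 240 \cdot 2 \left(-5\right) \left(- \frac{1}{11}\right) = 47364 - \left(-240\right) \frac{10}{11} = 47364 - - \frac{2400}{11} = 47364 + \frac{2400}{11} = \frac{523404}{11}$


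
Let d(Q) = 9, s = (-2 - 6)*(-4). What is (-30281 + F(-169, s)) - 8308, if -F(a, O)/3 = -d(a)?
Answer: -38562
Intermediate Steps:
s = 32 (s = -8*(-4) = 32)
F(a, O) = 27 (F(a, O) = -(-3)*9 = -3*(-9) = 27)
(-30281 + F(-169, s)) - 8308 = (-30281 + 27) - 8308 = -30254 - 8308 = -38562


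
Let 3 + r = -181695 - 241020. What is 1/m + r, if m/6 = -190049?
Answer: -482022799093/1140294 ≈ -4.2272e+5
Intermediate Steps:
m = -1140294 (m = 6*(-190049) = -1140294)
r = -422718 (r = -3 + (-181695 - 241020) = -3 - 422715 = -422718)
1/m + r = 1/(-1140294) - 422718 = -1/1140294 - 422718 = -482022799093/1140294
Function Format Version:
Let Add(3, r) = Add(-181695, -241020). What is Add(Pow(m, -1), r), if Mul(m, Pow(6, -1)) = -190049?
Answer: Rational(-482022799093, 1140294) ≈ -4.2272e+5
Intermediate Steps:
m = -1140294 (m = Mul(6, -190049) = -1140294)
r = -422718 (r = Add(-3, Add(-181695, -241020)) = Add(-3, -422715) = -422718)
Add(Pow(m, -1), r) = Add(Pow(-1140294, -1), -422718) = Add(Rational(-1, 1140294), -422718) = Rational(-482022799093, 1140294)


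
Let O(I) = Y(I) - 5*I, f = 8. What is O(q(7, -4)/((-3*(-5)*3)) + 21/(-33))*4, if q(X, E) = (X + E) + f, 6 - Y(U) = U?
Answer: 5512/165 ≈ 33.406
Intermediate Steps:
Y(U) = 6 - U
q(X, E) = 8 + E + X (q(X, E) = (X + E) + 8 = (E + X) + 8 = 8 + E + X)
O(I) = 6 - 6*I (O(I) = (6 - I) - 5*I = 6 - 6*I)
O(q(7, -4)/((-3*(-5)*3)) + 21/(-33))*4 = (6 - 6*((8 - 4 + 7)/((-3*(-5)*3)) + 21/(-33)))*4 = (6 - 6*(11/((15*3)) + 21*(-1/33)))*4 = (6 - 6*(11/45 - 7/11))*4 = (6 - 6*(-194/495))*4 = (6 + 388/165)*4 = (1378/165)*4 = 5512/165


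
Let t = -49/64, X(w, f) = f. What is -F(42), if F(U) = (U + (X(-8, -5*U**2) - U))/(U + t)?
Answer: 80640/377 ≈ 213.90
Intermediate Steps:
t = -49/64 (t = -49*1/64 = -49/64 ≈ -0.76563)
F(U) = -5*U**2/(-49/64 + U) (F(U) = (U + (-5*U**2 - U))/(U - 49/64) = (U + (-U - 5*U**2))/(-49/64 + U) = (-5*U**2)/(-49/64 + U) = -5*U**2/(-49/64 + U))
-F(42) = -(-320)*42**2/(-49 + 64*42) = -(-320)*1764/(-49 + 2688) = -(-320)*1764/2639 = -1*(-80640/377) = 80640/377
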